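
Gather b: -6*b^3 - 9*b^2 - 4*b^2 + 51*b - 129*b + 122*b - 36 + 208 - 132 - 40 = -6*b^3 - 13*b^2 + 44*b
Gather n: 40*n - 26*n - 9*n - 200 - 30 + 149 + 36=5*n - 45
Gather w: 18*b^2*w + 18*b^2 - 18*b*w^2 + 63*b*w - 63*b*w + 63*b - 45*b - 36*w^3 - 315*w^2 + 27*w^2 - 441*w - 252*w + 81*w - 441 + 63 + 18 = 18*b^2 + 18*b - 36*w^3 + w^2*(-18*b - 288) + w*(18*b^2 - 612) - 360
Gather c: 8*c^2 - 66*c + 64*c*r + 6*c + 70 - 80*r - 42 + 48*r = 8*c^2 + c*(64*r - 60) - 32*r + 28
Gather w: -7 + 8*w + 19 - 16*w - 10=2 - 8*w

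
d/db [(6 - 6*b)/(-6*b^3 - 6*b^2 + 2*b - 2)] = 18*b*(-b^2 + b + 1)/(9*b^6 + 18*b^5 + 3*b^4 + 7*b^2 - 2*b + 1)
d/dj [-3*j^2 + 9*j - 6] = 9 - 6*j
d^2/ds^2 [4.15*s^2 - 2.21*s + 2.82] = 8.30000000000000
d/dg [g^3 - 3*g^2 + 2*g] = 3*g^2 - 6*g + 2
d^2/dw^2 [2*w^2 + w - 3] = 4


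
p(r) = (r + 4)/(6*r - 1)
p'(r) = -6*(r + 4)/(6*r - 1)^2 + 1/(6*r - 1)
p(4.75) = 0.32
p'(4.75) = -0.03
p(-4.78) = 0.03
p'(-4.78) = -0.03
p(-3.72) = -0.01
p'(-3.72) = -0.05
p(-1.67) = -0.21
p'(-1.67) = -0.21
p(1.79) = 0.59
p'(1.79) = -0.26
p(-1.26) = -0.32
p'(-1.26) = -0.34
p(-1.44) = -0.27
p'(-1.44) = -0.27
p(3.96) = 0.35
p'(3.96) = -0.05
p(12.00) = 0.23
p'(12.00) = 0.00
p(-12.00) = 0.11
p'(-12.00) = 0.00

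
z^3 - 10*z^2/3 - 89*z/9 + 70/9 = (z - 5)*(z - 2/3)*(z + 7/3)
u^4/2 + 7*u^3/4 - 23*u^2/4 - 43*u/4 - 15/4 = (u/2 + 1/2)*(u - 3)*(u + 1/2)*(u + 5)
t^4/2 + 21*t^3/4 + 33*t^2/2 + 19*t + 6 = (t/2 + 1)*(t + 1/2)*(t + 2)*(t + 6)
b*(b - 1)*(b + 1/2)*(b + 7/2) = b^4 + 3*b^3 - 9*b^2/4 - 7*b/4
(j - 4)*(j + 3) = j^2 - j - 12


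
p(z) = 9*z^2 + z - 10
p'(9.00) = 163.00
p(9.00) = 728.00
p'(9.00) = 163.00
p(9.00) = 728.00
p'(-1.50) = -26.00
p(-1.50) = 8.75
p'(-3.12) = -55.16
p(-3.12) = 74.49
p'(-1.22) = -20.96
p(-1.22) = 2.18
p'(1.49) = 27.82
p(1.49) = 11.47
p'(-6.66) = -118.88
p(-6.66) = 382.54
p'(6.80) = 123.40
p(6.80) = 412.96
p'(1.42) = 26.56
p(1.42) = 9.57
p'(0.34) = 7.12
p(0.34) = -8.62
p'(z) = 18*z + 1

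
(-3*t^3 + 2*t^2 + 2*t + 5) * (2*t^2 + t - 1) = -6*t^5 + t^4 + 9*t^3 + 10*t^2 + 3*t - 5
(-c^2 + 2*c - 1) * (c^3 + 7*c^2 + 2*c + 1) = -c^5 - 5*c^4 + 11*c^3 - 4*c^2 - 1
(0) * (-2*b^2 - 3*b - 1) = 0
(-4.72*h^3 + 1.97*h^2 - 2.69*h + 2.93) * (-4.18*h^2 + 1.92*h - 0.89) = 19.7296*h^5 - 17.297*h^4 + 19.2274*h^3 - 19.1655*h^2 + 8.0197*h - 2.6077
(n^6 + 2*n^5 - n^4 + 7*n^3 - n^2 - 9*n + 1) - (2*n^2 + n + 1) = n^6 + 2*n^5 - n^4 + 7*n^3 - 3*n^2 - 10*n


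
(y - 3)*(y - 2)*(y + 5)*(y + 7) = y^4 + 7*y^3 - 19*y^2 - 103*y + 210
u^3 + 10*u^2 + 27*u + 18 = (u + 1)*(u + 3)*(u + 6)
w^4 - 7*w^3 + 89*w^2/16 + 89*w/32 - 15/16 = (w - 6)*(w - 5/4)*(w - 1/4)*(w + 1/2)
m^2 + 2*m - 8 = (m - 2)*(m + 4)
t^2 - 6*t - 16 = (t - 8)*(t + 2)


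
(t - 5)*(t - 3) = t^2 - 8*t + 15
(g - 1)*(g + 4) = g^2 + 3*g - 4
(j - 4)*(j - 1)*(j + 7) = j^3 + 2*j^2 - 31*j + 28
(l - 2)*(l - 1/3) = l^2 - 7*l/3 + 2/3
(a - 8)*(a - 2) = a^2 - 10*a + 16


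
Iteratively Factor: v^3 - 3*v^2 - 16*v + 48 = (v - 3)*(v^2 - 16) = (v - 4)*(v - 3)*(v + 4)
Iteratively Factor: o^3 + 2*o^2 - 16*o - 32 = (o + 2)*(o^2 - 16) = (o + 2)*(o + 4)*(o - 4)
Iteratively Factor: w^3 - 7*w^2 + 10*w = (w - 5)*(w^2 - 2*w) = w*(w - 5)*(w - 2)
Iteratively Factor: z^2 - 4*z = (z)*(z - 4)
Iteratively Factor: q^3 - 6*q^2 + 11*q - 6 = (q - 2)*(q^2 - 4*q + 3) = (q - 2)*(q - 1)*(q - 3)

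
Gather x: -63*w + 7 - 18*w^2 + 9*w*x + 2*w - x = -18*w^2 - 61*w + x*(9*w - 1) + 7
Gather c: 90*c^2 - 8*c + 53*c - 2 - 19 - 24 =90*c^2 + 45*c - 45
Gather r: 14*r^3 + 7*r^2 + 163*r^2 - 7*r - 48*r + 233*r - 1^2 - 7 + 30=14*r^3 + 170*r^2 + 178*r + 22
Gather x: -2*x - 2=-2*x - 2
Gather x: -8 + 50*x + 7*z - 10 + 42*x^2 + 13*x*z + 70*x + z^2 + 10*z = 42*x^2 + x*(13*z + 120) + z^2 + 17*z - 18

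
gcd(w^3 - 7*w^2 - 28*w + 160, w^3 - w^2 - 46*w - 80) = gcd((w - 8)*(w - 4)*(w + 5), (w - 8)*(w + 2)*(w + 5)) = w^2 - 3*w - 40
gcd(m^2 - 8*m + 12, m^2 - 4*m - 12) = m - 6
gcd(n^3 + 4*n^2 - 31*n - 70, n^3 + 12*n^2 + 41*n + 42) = n^2 + 9*n + 14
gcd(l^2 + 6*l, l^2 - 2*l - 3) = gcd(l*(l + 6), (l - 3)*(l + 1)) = 1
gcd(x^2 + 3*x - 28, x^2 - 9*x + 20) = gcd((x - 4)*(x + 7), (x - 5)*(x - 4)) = x - 4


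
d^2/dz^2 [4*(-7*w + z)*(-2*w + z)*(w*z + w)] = 8*w*(-9*w + 3*z + 1)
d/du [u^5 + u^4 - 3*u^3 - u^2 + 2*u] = 5*u^4 + 4*u^3 - 9*u^2 - 2*u + 2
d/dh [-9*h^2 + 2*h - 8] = 2 - 18*h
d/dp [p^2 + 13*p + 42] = 2*p + 13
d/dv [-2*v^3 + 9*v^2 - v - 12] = -6*v^2 + 18*v - 1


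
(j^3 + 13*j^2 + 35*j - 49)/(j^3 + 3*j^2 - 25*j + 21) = (j + 7)/(j - 3)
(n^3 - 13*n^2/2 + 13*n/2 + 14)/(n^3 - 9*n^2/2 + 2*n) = (2*n^2 - 5*n - 7)/(n*(2*n - 1))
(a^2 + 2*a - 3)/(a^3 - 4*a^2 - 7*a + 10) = (a + 3)/(a^2 - 3*a - 10)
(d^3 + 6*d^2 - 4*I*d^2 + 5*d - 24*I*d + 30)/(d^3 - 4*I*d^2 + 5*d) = (d + 6)/d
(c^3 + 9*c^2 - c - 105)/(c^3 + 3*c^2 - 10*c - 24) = (c^2 + 12*c + 35)/(c^2 + 6*c + 8)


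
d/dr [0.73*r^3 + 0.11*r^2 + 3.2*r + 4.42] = 2.19*r^2 + 0.22*r + 3.2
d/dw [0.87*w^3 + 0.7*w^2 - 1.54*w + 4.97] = 2.61*w^2 + 1.4*w - 1.54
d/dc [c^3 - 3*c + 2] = 3*c^2 - 3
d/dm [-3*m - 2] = -3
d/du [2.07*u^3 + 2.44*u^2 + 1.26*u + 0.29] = 6.21*u^2 + 4.88*u + 1.26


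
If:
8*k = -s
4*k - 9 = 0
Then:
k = 9/4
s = -18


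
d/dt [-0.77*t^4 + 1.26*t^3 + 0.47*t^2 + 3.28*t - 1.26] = -3.08*t^3 + 3.78*t^2 + 0.94*t + 3.28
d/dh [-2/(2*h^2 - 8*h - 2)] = 2*(h - 2)/(-h^2 + 4*h + 1)^2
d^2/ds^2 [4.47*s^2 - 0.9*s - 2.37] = 8.94000000000000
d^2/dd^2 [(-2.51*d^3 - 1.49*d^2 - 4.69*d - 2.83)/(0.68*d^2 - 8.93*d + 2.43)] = (-1.77635683940025e-15*d^5 - 414.457414*d^3 + 333.721398*d^2 + 60.6800939999999*d - 663.145214)/(0.314432*d^6 - 12.387696*d^5 + 166.050492*d^4 - 800.657549*d^3 + 593.386317*d^2 - 158.192271*d + 14.348907)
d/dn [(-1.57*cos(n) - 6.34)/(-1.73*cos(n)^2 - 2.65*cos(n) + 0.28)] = (2.7161*cos(n)^2 + 21.9364*cos(n) + 17.2406)*sin(n)/(2.9929*cos(n)^4 + 9.169*cos(n)^3 + 6.0537*cos(n)^2 - 1.484*cos(n) + 0.0784)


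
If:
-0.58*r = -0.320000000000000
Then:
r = 0.55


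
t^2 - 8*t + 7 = (t - 7)*(t - 1)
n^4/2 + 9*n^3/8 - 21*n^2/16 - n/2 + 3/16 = (n/2 + 1/4)*(n - 1)*(n - 1/4)*(n + 3)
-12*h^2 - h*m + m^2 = (-4*h + m)*(3*h + m)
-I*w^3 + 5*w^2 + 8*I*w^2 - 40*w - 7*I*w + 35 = (w - 7)*(w + 5*I)*(-I*w + I)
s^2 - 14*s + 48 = (s - 8)*(s - 6)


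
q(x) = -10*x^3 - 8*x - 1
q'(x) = -30*x^2 - 8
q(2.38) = -154.85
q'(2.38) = -177.93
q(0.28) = -3.46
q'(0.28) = -10.35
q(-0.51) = 4.41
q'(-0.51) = -15.80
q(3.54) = -472.94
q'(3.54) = -383.95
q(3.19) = -351.14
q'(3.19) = -313.28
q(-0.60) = 5.96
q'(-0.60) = -18.80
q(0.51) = -6.41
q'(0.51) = -15.80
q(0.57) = -7.41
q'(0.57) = -17.75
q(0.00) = -1.00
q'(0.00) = -8.00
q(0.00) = -1.00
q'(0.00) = -8.00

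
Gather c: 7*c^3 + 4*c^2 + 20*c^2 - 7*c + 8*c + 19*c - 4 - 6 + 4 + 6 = 7*c^3 + 24*c^2 + 20*c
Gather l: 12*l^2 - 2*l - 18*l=12*l^2 - 20*l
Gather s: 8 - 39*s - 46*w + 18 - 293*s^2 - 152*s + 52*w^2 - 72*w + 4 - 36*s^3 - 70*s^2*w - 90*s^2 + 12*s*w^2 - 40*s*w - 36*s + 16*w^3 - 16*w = -36*s^3 + s^2*(-70*w - 383) + s*(12*w^2 - 40*w - 227) + 16*w^3 + 52*w^2 - 134*w + 30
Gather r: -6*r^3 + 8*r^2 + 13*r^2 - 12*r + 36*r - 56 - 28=-6*r^3 + 21*r^2 + 24*r - 84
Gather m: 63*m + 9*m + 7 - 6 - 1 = 72*m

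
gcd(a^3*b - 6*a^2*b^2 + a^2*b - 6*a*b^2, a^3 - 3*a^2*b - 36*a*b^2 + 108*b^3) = a - 6*b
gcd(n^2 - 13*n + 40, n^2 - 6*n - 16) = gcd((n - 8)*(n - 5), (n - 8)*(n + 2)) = n - 8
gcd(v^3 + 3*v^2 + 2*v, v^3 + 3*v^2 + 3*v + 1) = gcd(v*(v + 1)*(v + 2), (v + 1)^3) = v + 1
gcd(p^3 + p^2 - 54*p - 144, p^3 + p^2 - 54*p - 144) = p^3 + p^2 - 54*p - 144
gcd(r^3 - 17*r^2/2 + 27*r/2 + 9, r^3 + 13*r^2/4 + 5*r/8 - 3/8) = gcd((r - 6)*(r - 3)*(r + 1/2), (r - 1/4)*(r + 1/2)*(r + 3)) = r + 1/2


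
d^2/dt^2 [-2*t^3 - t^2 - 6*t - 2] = -12*t - 2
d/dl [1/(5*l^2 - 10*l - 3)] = 10*(1 - l)/(-5*l^2 + 10*l + 3)^2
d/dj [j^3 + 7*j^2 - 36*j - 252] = 3*j^2 + 14*j - 36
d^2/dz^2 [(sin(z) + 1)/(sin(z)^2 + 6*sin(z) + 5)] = (5*sin(z) + cos(z)^2 + 1)/(sin(z) + 5)^3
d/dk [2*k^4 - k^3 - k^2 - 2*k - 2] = 8*k^3 - 3*k^2 - 2*k - 2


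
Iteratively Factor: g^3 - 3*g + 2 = (g - 1)*(g^2 + g - 2) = (g - 1)*(g + 2)*(g - 1)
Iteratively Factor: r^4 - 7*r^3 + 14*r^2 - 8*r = (r - 1)*(r^3 - 6*r^2 + 8*r) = r*(r - 1)*(r^2 - 6*r + 8) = r*(r - 2)*(r - 1)*(r - 4)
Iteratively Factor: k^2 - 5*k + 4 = (k - 4)*(k - 1)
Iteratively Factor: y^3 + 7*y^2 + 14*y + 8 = (y + 4)*(y^2 + 3*y + 2) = (y + 1)*(y + 4)*(y + 2)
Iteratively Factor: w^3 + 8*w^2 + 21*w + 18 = (w + 2)*(w^2 + 6*w + 9) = (w + 2)*(w + 3)*(w + 3)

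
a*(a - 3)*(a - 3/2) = a^3 - 9*a^2/2 + 9*a/2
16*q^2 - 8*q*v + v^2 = (-4*q + v)^2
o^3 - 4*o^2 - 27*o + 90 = (o - 6)*(o - 3)*(o + 5)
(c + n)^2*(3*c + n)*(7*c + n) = 21*c^4 + 52*c^3*n + 42*c^2*n^2 + 12*c*n^3 + n^4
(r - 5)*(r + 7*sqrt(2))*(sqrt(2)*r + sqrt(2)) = sqrt(2)*r^3 - 4*sqrt(2)*r^2 + 14*r^2 - 56*r - 5*sqrt(2)*r - 70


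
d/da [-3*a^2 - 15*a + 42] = -6*a - 15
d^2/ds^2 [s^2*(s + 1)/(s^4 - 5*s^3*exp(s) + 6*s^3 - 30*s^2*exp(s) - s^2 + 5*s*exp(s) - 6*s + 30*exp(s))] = (s^2*(2*s + 2)*(5*s^3*exp(s) - 4*s^3 + 45*s^2*exp(s) - 18*s^2 + 55*s*exp(s) + 2*s - 35*exp(s) + 6)^2 + s*(s*(s + 1)*(5*s^3*exp(s) + 60*s^2*exp(s) - 12*s^2 + 145*s*exp(s) - 36*s + 20*exp(s) + 2) + 2*s*(5*s^3*exp(s) - 4*s^3 + 45*s^2*exp(s) - 18*s^2 + 55*s*exp(s) + 2*s - 35*exp(s) + 6) + 4*(s + 1)*(5*s^3*exp(s) - 4*s^3 + 45*s^2*exp(s) - 18*s^2 + 55*s*exp(s) + 2*s - 35*exp(s) + 6))*(s^4 - 5*s^3*exp(s) + 6*s^3 - 30*s^2*exp(s) - s^2 + 5*s*exp(s) - 6*s + 30*exp(s)) + (6*s + 2)*(s^4 - 5*s^3*exp(s) + 6*s^3 - 30*s^2*exp(s) - s^2 + 5*s*exp(s) - 6*s + 30*exp(s))^2)/(s^4 - 5*s^3*exp(s) + 6*s^3 - 30*s^2*exp(s) - s^2 + 5*s*exp(s) - 6*s + 30*exp(s))^3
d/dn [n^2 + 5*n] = 2*n + 5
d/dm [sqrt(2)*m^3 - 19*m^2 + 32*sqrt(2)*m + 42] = 3*sqrt(2)*m^2 - 38*m + 32*sqrt(2)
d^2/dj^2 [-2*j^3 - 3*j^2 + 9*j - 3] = -12*j - 6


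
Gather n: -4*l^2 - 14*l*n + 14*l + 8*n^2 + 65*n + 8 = -4*l^2 + 14*l + 8*n^2 + n*(65 - 14*l) + 8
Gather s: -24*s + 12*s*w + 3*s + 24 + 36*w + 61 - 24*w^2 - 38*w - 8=s*(12*w - 21) - 24*w^2 - 2*w + 77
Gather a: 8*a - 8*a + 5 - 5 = 0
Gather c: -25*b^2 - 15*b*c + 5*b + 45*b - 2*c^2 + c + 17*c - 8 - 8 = -25*b^2 + 50*b - 2*c^2 + c*(18 - 15*b) - 16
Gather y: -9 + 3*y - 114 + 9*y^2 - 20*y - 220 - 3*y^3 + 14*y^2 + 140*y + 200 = -3*y^3 + 23*y^2 + 123*y - 143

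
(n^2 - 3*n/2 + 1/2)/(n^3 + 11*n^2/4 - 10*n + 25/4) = 2*(2*n - 1)/(4*n^2 + 15*n - 25)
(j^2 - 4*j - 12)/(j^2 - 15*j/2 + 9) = 2*(j + 2)/(2*j - 3)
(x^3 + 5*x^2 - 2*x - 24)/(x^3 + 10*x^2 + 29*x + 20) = (x^2 + x - 6)/(x^2 + 6*x + 5)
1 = 1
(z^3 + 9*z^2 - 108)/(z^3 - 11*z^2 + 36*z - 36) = (z^2 + 12*z + 36)/(z^2 - 8*z + 12)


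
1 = 1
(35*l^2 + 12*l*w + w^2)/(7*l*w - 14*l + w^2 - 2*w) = (5*l + w)/(w - 2)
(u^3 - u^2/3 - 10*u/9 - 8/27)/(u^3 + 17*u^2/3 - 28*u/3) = (u^2 + u + 2/9)/(u*(u + 7))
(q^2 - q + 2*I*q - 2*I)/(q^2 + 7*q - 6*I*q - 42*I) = (q^2 + q*(-1 + 2*I) - 2*I)/(q^2 + q*(7 - 6*I) - 42*I)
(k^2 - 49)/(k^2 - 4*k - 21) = (k + 7)/(k + 3)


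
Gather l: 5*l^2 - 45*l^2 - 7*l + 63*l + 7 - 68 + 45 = -40*l^2 + 56*l - 16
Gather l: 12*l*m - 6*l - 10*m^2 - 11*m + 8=l*(12*m - 6) - 10*m^2 - 11*m + 8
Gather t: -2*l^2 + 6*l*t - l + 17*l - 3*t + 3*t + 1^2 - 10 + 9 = -2*l^2 + 6*l*t + 16*l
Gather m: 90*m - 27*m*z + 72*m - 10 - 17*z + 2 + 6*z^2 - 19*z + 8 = m*(162 - 27*z) + 6*z^2 - 36*z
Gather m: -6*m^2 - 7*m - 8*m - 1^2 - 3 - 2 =-6*m^2 - 15*m - 6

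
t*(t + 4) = t^2 + 4*t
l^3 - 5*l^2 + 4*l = l*(l - 4)*(l - 1)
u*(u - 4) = u^2 - 4*u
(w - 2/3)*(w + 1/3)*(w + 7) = w^3 + 20*w^2/3 - 23*w/9 - 14/9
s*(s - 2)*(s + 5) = s^3 + 3*s^2 - 10*s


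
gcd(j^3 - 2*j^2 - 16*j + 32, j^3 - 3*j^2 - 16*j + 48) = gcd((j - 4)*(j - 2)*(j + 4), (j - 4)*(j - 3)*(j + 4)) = j^2 - 16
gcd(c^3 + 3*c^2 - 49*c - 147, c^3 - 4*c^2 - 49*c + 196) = c^2 - 49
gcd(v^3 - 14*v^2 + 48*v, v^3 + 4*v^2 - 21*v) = v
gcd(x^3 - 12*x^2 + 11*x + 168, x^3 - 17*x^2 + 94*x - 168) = x - 7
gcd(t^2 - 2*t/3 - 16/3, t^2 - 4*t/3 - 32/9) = t - 8/3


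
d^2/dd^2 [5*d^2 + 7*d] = 10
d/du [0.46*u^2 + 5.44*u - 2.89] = 0.92*u + 5.44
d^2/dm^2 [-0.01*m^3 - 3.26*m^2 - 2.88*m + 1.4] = -0.06*m - 6.52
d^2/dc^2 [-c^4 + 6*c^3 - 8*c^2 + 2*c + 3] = -12*c^2 + 36*c - 16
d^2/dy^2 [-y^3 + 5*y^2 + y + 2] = 10 - 6*y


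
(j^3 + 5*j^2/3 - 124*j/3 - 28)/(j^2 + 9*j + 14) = (j^2 - 16*j/3 - 4)/(j + 2)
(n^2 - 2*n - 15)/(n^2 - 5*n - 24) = (n - 5)/(n - 8)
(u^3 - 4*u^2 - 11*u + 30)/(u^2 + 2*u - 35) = (u^2 + u - 6)/(u + 7)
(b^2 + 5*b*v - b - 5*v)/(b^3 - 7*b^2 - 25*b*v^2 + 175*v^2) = (1 - b)/(-b^2 + 5*b*v + 7*b - 35*v)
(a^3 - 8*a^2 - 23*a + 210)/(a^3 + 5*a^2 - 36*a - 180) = (a - 7)/(a + 6)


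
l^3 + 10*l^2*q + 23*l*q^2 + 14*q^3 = (l + q)*(l + 2*q)*(l + 7*q)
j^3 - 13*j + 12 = (j - 3)*(j - 1)*(j + 4)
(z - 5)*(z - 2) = z^2 - 7*z + 10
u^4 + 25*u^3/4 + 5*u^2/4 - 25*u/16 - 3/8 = (u - 1/2)*(u + 1/4)*(u + 1/2)*(u + 6)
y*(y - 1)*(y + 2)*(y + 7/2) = y^4 + 9*y^3/2 + 3*y^2/2 - 7*y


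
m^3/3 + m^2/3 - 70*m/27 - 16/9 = (m/3 + 1)*(m - 8/3)*(m + 2/3)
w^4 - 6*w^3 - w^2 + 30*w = w*(w - 5)*(w - 3)*(w + 2)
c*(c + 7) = c^2 + 7*c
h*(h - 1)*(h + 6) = h^3 + 5*h^2 - 6*h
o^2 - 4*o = o*(o - 4)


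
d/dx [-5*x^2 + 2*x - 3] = 2 - 10*x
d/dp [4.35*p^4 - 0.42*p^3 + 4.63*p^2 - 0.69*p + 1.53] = 17.4*p^3 - 1.26*p^2 + 9.26*p - 0.69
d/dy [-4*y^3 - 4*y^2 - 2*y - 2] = -12*y^2 - 8*y - 2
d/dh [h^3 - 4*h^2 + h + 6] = 3*h^2 - 8*h + 1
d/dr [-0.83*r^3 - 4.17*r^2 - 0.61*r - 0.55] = -2.49*r^2 - 8.34*r - 0.61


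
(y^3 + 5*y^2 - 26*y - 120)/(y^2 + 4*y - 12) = (y^2 - y - 20)/(y - 2)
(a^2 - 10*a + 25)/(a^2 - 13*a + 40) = (a - 5)/(a - 8)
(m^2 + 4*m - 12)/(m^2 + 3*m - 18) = (m - 2)/(m - 3)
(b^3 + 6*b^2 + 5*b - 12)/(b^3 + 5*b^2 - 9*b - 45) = (b^2 + 3*b - 4)/(b^2 + 2*b - 15)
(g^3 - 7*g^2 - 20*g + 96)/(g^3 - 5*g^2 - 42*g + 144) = (g + 4)/(g + 6)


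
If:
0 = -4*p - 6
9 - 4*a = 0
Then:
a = 9/4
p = -3/2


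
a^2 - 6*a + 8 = (a - 4)*(a - 2)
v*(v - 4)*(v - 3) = v^3 - 7*v^2 + 12*v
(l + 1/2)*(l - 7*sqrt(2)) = l^2 - 7*sqrt(2)*l + l/2 - 7*sqrt(2)/2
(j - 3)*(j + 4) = j^2 + j - 12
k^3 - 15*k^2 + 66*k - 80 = (k - 8)*(k - 5)*(k - 2)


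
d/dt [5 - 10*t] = -10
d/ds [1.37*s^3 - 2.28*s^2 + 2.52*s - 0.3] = 4.11*s^2 - 4.56*s + 2.52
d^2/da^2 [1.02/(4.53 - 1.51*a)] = -4.651404/(1.51*a - 4.53)^3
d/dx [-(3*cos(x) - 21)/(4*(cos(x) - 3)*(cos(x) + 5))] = 3*(sin(x)^2 + 14*cos(x) - 2)*sin(x)/(4*(cos(x) - 3)^2*(cos(x) + 5)^2)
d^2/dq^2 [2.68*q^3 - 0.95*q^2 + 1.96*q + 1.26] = 16.08*q - 1.9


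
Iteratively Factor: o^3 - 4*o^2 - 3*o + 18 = (o - 3)*(o^2 - o - 6) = (o - 3)^2*(o + 2)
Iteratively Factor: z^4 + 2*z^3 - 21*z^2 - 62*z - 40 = (z + 1)*(z^3 + z^2 - 22*z - 40) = (z - 5)*(z + 1)*(z^2 + 6*z + 8) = (z - 5)*(z + 1)*(z + 4)*(z + 2)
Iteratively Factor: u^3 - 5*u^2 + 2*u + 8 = (u + 1)*(u^2 - 6*u + 8) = (u - 2)*(u + 1)*(u - 4)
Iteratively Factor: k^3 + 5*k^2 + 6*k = (k + 2)*(k^2 + 3*k) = (k + 2)*(k + 3)*(k)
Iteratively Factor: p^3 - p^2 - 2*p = (p)*(p^2 - p - 2) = p*(p + 1)*(p - 2)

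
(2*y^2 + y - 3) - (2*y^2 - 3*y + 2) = 4*y - 5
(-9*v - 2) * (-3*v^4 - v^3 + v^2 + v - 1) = 27*v^5 + 15*v^4 - 7*v^3 - 11*v^2 + 7*v + 2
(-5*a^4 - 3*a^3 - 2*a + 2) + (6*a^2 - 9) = -5*a^4 - 3*a^3 + 6*a^2 - 2*a - 7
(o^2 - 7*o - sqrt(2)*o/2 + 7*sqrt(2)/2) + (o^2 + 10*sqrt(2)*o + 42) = 2*o^2 - 7*o + 19*sqrt(2)*o/2 + 7*sqrt(2)/2 + 42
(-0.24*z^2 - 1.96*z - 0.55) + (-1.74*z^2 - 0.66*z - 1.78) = -1.98*z^2 - 2.62*z - 2.33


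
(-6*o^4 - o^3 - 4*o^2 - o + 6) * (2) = -12*o^4 - 2*o^3 - 8*o^2 - 2*o + 12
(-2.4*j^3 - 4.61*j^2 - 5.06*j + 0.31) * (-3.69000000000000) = 8.856*j^3 + 17.0109*j^2 + 18.6714*j - 1.1439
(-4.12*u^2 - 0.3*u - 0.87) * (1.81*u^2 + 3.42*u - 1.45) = -7.4572*u^4 - 14.6334*u^3 + 3.3733*u^2 - 2.5404*u + 1.2615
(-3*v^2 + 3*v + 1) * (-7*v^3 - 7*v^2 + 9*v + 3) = 21*v^5 - 55*v^3 + 11*v^2 + 18*v + 3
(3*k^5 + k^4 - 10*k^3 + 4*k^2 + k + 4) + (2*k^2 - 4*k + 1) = 3*k^5 + k^4 - 10*k^3 + 6*k^2 - 3*k + 5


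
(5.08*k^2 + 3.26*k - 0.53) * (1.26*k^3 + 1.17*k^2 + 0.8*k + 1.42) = 6.4008*k^5 + 10.0512*k^4 + 7.2104*k^3 + 9.2015*k^2 + 4.2052*k - 0.7526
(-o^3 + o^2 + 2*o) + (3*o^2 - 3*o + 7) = -o^3 + 4*o^2 - o + 7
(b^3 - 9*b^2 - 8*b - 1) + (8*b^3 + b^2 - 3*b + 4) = 9*b^3 - 8*b^2 - 11*b + 3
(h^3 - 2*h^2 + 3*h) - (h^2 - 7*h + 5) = h^3 - 3*h^2 + 10*h - 5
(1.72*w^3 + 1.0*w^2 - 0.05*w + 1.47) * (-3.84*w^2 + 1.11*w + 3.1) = -6.6048*w^5 - 1.9308*w^4 + 6.634*w^3 - 2.6003*w^2 + 1.4767*w + 4.557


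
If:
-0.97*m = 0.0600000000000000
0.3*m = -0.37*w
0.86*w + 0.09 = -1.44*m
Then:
No Solution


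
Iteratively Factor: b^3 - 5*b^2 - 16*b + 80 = (b + 4)*(b^2 - 9*b + 20) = (b - 5)*(b + 4)*(b - 4)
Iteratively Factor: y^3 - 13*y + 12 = (y - 3)*(y^2 + 3*y - 4) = (y - 3)*(y + 4)*(y - 1)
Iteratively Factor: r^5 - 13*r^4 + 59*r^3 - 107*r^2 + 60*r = (r - 5)*(r^4 - 8*r^3 + 19*r^2 - 12*r) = (r - 5)*(r - 1)*(r^3 - 7*r^2 + 12*r) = r*(r - 5)*(r - 1)*(r^2 - 7*r + 12) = r*(r - 5)*(r - 3)*(r - 1)*(r - 4)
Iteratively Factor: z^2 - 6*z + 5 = (z - 1)*(z - 5)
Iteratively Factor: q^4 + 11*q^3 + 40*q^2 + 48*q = (q)*(q^3 + 11*q^2 + 40*q + 48) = q*(q + 4)*(q^2 + 7*q + 12) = q*(q + 3)*(q + 4)*(q + 4)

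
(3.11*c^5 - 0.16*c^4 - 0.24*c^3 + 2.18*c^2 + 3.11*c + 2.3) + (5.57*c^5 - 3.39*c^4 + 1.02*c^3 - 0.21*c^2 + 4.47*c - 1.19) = 8.68*c^5 - 3.55*c^4 + 0.78*c^3 + 1.97*c^2 + 7.58*c + 1.11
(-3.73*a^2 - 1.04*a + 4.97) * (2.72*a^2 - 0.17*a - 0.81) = -10.1456*a^4 - 2.1947*a^3 + 16.7165*a^2 - 0.00249999999999995*a - 4.0257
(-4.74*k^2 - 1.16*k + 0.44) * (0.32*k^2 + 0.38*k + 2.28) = -1.5168*k^4 - 2.1724*k^3 - 11.1072*k^2 - 2.4776*k + 1.0032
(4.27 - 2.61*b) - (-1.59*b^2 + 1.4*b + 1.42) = 1.59*b^2 - 4.01*b + 2.85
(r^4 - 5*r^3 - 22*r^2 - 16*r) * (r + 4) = r^5 - r^4 - 42*r^3 - 104*r^2 - 64*r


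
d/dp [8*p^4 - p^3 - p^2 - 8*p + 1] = 32*p^3 - 3*p^2 - 2*p - 8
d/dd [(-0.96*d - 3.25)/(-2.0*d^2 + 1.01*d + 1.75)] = (-1.92*d^2 - 13.0*d + 1.6025)/(4.0*d^4 - 4.04*d^3 - 5.9799*d^2 + 3.535*d + 3.0625)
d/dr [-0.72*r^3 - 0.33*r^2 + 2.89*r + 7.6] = -2.16*r^2 - 0.66*r + 2.89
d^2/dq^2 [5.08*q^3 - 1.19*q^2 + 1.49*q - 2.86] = 30.48*q - 2.38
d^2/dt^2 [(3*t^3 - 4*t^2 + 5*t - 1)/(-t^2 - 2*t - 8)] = 2*(-t^3 - 237*t^2 - 450*t + 332)/(t^6 + 6*t^5 + 36*t^4 + 104*t^3 + 288*t^2 + 384*t + 512)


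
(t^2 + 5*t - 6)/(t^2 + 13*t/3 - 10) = 3*(t - 1)/(3*t - 5)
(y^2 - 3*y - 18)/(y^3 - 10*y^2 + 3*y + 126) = 1/(y - 7)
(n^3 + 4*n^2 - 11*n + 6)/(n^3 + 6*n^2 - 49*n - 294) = (n^2 - 2*n + 1)/(n^2 - 49)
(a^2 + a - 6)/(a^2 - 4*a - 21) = (a - 2)/(a - 7)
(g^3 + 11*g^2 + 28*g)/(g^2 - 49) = g*(g + 4)/(g - 7)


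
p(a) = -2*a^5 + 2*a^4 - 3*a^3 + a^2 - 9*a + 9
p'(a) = -10*a^4 + 8*a^3 - 9*a^2 + 2*a - 9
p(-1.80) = 104.72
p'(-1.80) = -193.39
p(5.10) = -5956.31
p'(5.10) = -5936.88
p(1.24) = -7.48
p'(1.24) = -28.75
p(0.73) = 1.95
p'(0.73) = -12.06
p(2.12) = -79.42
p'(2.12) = -170.98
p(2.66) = -230.54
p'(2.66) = -417.43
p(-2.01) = 153.75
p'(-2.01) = -277.57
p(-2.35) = 278.94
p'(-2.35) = -472.21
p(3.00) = -414.00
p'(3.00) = -678.00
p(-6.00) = 18891.00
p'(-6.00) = -15033.00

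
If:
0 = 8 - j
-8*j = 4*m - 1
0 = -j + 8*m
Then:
No Solution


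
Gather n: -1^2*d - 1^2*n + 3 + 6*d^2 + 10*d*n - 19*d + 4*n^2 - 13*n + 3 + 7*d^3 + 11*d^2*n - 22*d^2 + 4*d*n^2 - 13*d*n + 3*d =7*d^3 - 16*d^2 - 17*d + n^2*(4*d + 4) + n*(11*d^2 - 3*d - 14) + 6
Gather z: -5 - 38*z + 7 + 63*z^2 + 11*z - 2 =63*z^2 - 27*z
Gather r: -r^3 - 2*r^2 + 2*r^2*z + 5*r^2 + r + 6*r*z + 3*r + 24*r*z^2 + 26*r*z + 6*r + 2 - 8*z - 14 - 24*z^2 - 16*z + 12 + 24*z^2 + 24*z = -r^3 + r^2*(2*z + 3) + r*(24*z^2 + 32*z + 10)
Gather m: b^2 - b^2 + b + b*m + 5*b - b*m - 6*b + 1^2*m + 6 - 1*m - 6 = 0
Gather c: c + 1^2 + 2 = c + 3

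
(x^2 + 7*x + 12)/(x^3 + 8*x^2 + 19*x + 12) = 1/(x + 1)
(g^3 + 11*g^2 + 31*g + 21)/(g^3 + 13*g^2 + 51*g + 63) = (g + 1)/(g + 3)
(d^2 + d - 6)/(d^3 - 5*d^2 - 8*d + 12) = (d^2 + d - 6)/(d^3 - 5*d^2 - 8*d + 12)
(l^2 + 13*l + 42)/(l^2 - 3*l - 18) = (l^2 + 13*l + 42)/(l^2 - 3*l - 18)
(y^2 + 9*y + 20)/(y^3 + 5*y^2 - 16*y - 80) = 1/(y - 4)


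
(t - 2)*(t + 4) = t^2 + 2*t - 8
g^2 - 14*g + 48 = (g - 8)*(g - 6)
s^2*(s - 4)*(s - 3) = s^4 - 7*s^3 + 12*s^2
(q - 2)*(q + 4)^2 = q^3 + 6*q^2 - 32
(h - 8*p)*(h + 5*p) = h^2 - 3*h*p - 40*p^2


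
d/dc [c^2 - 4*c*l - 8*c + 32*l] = 2*c - 4*l - 8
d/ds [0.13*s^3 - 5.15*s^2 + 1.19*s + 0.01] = 0.39*s^2 - 10.3*s + 1.19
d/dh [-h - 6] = -1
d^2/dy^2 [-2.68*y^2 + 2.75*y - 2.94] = -5.36000000000000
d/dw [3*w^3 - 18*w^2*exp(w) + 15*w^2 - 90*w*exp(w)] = -18*w^2*exp(w) + 9*w^2 - 126*w*exp(w) + 30*w - 90*exp(w)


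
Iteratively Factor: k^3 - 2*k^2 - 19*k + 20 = (k + 4)*(k^2 - 6*k + 5) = (k - 5)*(k + 4)*(k - 1)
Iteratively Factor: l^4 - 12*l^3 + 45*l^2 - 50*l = (l - 2)*(l^3 - 10*l^2 + 25*l) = (l - 5)*(l - 2)*(l^2 - 5*l) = l*(l - 5)*(l - 2)*(l - 5)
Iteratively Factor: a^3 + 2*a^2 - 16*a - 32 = (a + 4)*(a^2 - 2*a - 8) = (a + 2)*(a + 4)*(a - 4)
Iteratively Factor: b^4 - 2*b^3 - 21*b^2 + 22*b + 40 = (b + 4)*(b^3 - 6*b^2 + 3*b + 10) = (b + 1)*(b + 4)*(b^2 - 7*b + 10) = (b - 2)*(b + 1)*(b + 4)*(b - 5)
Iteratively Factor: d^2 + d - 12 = (d + 4)*(d - 3)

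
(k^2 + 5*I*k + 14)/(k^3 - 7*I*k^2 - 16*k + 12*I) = (k + 7*I)/(k^2 - 5*I*k - 6)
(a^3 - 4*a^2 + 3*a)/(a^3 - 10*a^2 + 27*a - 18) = a/(a - 6)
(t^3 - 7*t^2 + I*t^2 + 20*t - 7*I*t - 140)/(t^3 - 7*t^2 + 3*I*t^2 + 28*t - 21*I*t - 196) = (t + 5*I)/(t + 7*I)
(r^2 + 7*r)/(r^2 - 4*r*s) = (r + 7)/(r - 4*s)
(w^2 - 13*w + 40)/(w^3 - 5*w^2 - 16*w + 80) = (w - 8)/(w^2 - 16)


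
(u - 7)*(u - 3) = u^2 - 10*u + 21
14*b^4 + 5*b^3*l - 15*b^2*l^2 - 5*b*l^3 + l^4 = (-7*b + l)*(-b + l)*(b + l)*(2*b + l)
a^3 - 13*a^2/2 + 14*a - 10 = (a - 5/2)*(a - 2)^2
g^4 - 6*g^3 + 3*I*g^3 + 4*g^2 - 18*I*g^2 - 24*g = g*(g - 6)*(g - I)*(g + 4*I)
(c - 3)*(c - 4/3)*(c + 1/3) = c^3 - 4*c^2 + 23*c/9 + 4/3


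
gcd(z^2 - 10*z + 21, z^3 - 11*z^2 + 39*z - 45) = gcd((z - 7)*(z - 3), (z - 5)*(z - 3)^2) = z - 3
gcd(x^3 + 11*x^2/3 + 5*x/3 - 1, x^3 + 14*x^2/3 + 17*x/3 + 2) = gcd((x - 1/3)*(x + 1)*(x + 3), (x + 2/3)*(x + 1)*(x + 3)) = x^2 + 4*x + 3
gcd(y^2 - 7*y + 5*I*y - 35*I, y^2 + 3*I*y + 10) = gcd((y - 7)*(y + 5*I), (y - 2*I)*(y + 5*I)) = y + 5*I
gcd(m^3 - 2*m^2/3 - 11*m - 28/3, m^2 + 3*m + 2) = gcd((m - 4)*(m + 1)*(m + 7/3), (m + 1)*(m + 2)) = m + 1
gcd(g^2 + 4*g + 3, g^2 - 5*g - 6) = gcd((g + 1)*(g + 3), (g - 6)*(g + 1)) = g + 1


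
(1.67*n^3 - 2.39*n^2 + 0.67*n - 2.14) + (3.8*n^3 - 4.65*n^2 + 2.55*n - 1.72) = 5.47*n^3 - 7.04*n^2 + 3.22*n - 3.86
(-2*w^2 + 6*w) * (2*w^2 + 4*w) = -4*w^4 + 4*w^3 + 24*w^2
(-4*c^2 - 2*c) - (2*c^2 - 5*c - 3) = -6*c^2 + 3*c + 3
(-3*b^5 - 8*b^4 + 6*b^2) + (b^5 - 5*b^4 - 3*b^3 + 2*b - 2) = -2*b^5 - 13*b^4 - 3*b^3 + 6*b^2 + 2*b - 2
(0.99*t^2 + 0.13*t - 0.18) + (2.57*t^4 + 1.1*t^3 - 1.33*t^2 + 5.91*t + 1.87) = 2.57*t^4 + 1.1*t^3 - 0.34*t^2 + 6.04*t + 1.69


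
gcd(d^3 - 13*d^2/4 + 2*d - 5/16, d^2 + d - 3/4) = d - 1/2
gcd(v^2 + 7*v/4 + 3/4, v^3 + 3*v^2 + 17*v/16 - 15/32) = v + 3/4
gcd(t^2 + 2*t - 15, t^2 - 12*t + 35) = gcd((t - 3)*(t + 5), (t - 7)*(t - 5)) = 1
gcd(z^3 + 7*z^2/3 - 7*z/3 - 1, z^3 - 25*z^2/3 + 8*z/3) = 1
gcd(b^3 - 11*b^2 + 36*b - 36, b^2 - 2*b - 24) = b - 6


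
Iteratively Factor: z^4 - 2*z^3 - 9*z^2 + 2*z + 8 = (z - 4)*(z^3 + 2*z^2 - z - 2) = (z - 4)*(z + 2)*(z^2 - 1) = (z - 4)*(z - 1)*(z + 2)*(z + 1)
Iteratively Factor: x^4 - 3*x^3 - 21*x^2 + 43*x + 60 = (x - 3)*(x^3 - 21*x - 20) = (x - 3)*(x + 1)*(x^2 - x - 20) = (x - 3)*(x + 1)*(x + 4)*(x - 5)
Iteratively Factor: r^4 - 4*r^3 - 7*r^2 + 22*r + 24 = (r - 3)*(r^3 - r^2 - 10*r - 8) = (r - 3)*(r + 1)*(r^2 - 2*r - 8) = (r - 3)*(r + 1)*(r + 2)*(r - 4)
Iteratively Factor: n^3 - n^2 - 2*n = (n)*(n^2 - n - 2) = n*(n + 1)*(n - 2)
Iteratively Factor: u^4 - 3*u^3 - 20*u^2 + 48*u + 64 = (u - 4)*(u^3 + u^2 - 16*u - 16) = (u - 4)^2*(u^2 + 5*u + 4) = (u - 4)^2*(u + 1)*(u + 4)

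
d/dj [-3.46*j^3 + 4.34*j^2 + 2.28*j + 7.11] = -10.38*j^2 + 8.68*j + 2.28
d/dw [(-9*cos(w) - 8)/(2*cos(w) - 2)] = -17*sin(w)/(2*(cos(w) - 1)^2)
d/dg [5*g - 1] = 5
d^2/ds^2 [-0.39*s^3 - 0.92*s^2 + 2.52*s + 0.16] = -2.34*s - 1.84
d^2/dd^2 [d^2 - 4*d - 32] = 2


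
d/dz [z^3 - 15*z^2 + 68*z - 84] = 3*z^2 - 30*z + 68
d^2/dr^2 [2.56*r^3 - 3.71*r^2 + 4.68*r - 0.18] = 15.36*r - 7.42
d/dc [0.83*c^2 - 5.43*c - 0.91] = 1.66*c - 5.43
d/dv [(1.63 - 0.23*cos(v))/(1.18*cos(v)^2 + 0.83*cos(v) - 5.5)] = (-0.2714*cos(v)^2 + 3.8468*cos(v) + 0.0878999999999996)*sin(v)/(1.3924*cos(v)^4 + 1.9588*cos(v)^3 - 12.2911*cos(v)^2 - 9.13*cos(v) + 30.25)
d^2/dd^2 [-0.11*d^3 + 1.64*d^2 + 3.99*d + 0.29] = 3.28 - 0.66*d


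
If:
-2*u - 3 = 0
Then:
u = -3/2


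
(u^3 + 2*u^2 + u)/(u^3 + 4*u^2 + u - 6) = u*(u^2 + 2*u + 1)/(u^3 + 4*u^2 + u - 6)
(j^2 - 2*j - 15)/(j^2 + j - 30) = (j + 3)/(j + 6)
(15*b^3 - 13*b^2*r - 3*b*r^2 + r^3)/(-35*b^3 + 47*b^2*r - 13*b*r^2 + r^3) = (3*b + r)/(-7*b + r)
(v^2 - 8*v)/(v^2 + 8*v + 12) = v*(v - 8)/(v^2 + 8*v + 12)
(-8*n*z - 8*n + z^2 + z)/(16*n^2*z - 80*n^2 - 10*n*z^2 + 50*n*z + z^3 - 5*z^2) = (z + 1)/(-2*n*z + 10*n + z^2 - 5*z)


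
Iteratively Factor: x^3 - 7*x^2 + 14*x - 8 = (x - 1)*(x^2 - 6*x + 8) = (x - 4)*(x - 1)*(x - 2)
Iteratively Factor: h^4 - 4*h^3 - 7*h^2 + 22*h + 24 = (h - 3)*(h^3 - h^2 - 10*h - 8) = (h - 3)*(h + 1)*(h^2 - 2*h - 8) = (h - 4)*(h - 3)*(h + 1)*(h + 2)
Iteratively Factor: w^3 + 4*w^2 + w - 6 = (w - 1)*(w^2 + 5*w + 6) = (w - 1)*(w + 2)*(w + 3)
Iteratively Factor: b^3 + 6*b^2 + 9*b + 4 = (b + 1)*(b^2 + 5*b + 4) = (b + 1)^2*(b + 4)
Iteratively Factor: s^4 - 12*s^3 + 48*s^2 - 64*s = (s - 4)*(s^3 - 8*s^2 + 16*s) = s*(s - 4)*(s^2 - 8*s + 16) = s*(s - 4)^2*(s - 4)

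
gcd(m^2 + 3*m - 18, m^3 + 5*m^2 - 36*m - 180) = m + 6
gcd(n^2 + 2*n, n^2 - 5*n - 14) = n + 2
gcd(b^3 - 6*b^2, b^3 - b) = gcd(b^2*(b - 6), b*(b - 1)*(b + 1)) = b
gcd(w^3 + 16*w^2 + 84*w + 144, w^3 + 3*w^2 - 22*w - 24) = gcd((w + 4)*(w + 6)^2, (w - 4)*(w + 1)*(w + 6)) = w + 6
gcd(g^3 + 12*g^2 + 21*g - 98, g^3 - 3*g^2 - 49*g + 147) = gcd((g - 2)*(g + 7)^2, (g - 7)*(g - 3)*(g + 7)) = g + 7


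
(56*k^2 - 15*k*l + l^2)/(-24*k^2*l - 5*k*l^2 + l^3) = (-7*k + l)/(l*(3*k + l))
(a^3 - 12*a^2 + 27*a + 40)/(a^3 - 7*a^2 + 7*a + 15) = (a - 8)/(a - 3)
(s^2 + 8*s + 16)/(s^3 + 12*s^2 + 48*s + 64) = 1/(s + 4)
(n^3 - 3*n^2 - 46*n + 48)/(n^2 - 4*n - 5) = (-n^3 + 3*n^2 + 46*n - 48)/(-n^2 + 4*n + 5)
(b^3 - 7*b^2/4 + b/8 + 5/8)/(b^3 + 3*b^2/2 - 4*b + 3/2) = (8*b^2 - 6*b - 5)/(4*(2*b^2 + 5*b - 3))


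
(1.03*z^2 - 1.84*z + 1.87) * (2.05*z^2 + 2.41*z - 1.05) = 2.1115*z^4 - 1.2897*z^3 - 1.6824*z^2 + 6.4387*z - 1.9635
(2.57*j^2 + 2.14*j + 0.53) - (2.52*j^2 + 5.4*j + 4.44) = 0.0499999999999998*j^2 - 3.26*j - 3.91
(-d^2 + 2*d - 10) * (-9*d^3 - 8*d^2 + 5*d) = 9*d^5 - 10*d^4 + 69*d^3 + 90*d^2 - 50*d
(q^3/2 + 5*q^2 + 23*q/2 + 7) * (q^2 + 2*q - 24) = q^5/2 + 6*q^4 + 19*q^3/2 - 90*q^2 - 262*q - 168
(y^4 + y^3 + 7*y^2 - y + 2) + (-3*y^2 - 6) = y^4 + y^3 + 4*y^2 - y - 4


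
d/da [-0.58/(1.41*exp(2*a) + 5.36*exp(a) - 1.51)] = (1.6356*exp(a) + 3.1088)*exp(a)/(1.41*exp(2*a) + 5.36*exp(a) - 1.51)^2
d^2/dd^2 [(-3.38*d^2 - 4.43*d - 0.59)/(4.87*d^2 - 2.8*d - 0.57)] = (-302.311094*d^3 - 140.253078*d^2 - 25.511982*d - 0.582526000000003)/(115.501303*d^6 - 199.22196*d^5 + 73.986501*d^4 + 24.68312*d^3 - 8.659611*d^2 - 2.72916*d - 0.185193)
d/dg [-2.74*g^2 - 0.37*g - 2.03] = -5.48*g - 0.37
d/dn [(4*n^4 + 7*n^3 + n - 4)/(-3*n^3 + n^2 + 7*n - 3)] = (-12*n^6 + 8*n^5 + 91*n^4 + 56*n^3 - 100*n^2 + 8*n + 25)/(9*n^6 - 6*n^5 - 41*n^4 + 32*n^3 + 43*n^2 - 42*n + 9)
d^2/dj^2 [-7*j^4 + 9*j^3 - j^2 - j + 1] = -84*j^2 + 54*j - 2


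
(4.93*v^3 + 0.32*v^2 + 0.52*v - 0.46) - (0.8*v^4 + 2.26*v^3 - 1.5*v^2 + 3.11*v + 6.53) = -0.8*v^4 + 2.67*v^3 + 1.82*v^2 - 2.59*v - 6.99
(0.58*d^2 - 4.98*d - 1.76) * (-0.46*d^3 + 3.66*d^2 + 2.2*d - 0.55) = -0.2668*d^5 + 4.4136*d^4 - 16.1412*d^3 - 17.7166*d^2 - 1.133*d + 0.968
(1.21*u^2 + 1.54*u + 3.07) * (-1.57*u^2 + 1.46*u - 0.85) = -1.8997*u^4 - 0.6512*u^3 - 3.6*u^2 + 3.1732*u - 2.6095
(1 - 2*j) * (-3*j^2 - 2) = 6*j^3 - 3*j^2 + 4*j - 2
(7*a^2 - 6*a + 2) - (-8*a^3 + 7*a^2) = 8*a^3 - 6*a + 2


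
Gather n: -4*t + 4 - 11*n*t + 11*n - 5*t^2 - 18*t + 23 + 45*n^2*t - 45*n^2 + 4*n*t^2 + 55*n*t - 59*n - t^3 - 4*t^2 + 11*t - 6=n^2*(45*t - 45) + n*(4*t^2 + 44*t - 48) - t^3 - 9*t^2 - 11*t + 21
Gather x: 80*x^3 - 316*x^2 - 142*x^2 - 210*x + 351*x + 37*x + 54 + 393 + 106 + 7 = 80*x^3 - 458*x^2 + 178*x + 560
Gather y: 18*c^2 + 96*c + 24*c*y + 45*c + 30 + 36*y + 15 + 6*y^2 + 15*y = 18*c^2 + 141*c + 6*y^2 + y*(24*c + 51) + 45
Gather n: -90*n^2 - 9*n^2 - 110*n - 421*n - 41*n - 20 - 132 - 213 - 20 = -99*n^2 - 572*n - 385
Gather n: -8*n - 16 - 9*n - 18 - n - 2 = -18*n - 36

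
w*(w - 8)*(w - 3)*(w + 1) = w^4 - 10*w^3 + 13*w^2 + 24*w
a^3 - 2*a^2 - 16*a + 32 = (a - 4)*(a - 2)*(a + 4)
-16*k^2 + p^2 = (-4*k + p)*(4*k + p)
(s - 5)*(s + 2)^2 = s^3 - s^2 - 16*s - 20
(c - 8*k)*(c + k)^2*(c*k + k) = c^4*k - 6*c^3*k^2 + c^3*k - 15*c^2*k^3 - 6*c^2*k^2 - 8*c*k^4 - 15*c*k^3 - 8*k^4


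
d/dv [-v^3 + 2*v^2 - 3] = v*(4 - 3*v)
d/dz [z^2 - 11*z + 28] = 2*z - 11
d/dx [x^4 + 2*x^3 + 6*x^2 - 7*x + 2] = 4*x^3 + 6*x^2 + 12*x - 7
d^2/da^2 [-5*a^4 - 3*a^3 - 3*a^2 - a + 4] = -60*a^2 - 18*a - 6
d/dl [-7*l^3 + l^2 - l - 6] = -21*l^2 + 2*l - 1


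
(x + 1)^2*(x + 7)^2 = x^4 + 16*x^3 + 78*x^2 + 112*x + 49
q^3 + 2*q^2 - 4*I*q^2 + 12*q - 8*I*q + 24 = (q + 2)*(q - 6*I)*(q + 2*I)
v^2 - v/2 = v*(v - 1/2)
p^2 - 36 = (p - 6)*(p + 6)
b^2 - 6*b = b*(b - 6)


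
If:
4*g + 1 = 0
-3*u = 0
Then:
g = -1/4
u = 0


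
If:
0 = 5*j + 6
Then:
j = -6/5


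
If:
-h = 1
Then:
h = -1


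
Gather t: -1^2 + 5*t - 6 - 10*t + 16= 9 - 5*t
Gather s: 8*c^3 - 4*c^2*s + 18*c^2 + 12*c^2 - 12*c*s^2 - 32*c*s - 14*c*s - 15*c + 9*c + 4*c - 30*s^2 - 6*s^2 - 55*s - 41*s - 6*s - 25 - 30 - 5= 8*c^3 + 30*c^2 - 2*c + s^2*(-12*c - 36) + s*(-4*c^2 - 46*c - 102) - 60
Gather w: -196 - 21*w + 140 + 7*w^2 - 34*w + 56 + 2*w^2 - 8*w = 9*w^2 - 63*w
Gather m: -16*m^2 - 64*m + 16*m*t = -16*m^2 + m*(16*t - 64)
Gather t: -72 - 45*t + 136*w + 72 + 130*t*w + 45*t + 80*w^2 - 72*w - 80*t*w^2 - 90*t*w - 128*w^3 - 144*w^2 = t*(-80*w^2 + 40*w) - 128*w^3 - 64*w^2 + 64*w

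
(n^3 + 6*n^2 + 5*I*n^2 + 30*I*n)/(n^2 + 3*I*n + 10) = n*(n + 6)/(n - 2*I)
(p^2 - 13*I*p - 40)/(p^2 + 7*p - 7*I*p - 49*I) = (p^2 - 13*I*p - 40)/(p^2 + 7*p*(1 - I) - 49*I)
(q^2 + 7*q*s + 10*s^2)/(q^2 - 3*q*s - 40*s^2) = (q + 2*s)/(q - 8*s)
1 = 1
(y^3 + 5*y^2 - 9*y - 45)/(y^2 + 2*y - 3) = (y^2 + 2*y - 15)/(y - 1)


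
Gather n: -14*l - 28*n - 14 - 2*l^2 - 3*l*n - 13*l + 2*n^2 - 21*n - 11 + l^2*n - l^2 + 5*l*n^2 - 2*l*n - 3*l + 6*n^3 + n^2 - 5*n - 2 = -3*l^2 - 30*l + 6*n^3 + n^2*(5*l + 3) + n*(l^2 - 5*l - 54) - 27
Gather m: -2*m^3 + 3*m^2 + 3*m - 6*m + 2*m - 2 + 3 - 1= -2*m^3 + 3*m^2 - m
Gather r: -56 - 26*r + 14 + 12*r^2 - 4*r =12*r^2 - 30*r - 42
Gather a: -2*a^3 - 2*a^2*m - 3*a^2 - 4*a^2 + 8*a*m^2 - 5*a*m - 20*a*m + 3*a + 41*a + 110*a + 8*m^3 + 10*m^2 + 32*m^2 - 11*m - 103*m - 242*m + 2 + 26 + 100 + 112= -2*a^3 + a^2*(-2*m - 7) + a*(8*m^2 - 25*m + 154) + 8*m^3 + 42*m^2 - 356*m + 240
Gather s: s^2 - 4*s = s^2 - 4*s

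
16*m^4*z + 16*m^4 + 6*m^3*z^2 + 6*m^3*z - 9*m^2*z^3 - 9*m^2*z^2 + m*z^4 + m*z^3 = (-8*m + z)*(-2*m + z)*(m + z)*(m*z + m)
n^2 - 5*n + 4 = (n - 4)*(n - 1)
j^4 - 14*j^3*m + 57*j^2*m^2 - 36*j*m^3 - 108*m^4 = (j - 6*m)^2*(j - 3*m)*(j + m)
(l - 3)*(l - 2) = l^2 - 5*l + 6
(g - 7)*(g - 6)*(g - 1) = g^3 - 14*g^2 + 55*g - 42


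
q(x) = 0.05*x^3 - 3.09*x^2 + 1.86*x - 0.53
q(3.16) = -23.93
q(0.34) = -0.25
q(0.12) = -0.35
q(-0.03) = -0.59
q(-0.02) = -0.57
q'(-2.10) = 15.50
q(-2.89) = -32.92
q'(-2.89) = 20.97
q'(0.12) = 1.12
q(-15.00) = -892.43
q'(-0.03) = 2.05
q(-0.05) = -0.63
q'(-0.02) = 1.98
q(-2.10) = -18.53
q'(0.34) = -0.22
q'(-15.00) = 128.31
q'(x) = 0.15*x^2 - 6.18*x + 1.86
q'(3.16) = -16.17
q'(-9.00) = 69.63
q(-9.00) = -304.01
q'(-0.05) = 2.17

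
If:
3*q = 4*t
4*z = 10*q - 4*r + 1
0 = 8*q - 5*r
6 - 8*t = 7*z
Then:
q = 85/246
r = 68/123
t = 85/328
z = 23/41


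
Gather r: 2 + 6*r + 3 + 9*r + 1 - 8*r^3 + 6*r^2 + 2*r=-8*r^3 + 6*r^2 + 17*r + 6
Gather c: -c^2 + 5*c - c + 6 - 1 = -c^2 + 4*c + 5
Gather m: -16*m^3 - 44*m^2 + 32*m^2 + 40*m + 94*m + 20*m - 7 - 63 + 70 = -16*m^3 - 12*m^2 + 154*m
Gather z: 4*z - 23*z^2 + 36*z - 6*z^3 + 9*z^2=-6*z^3 - 14*z^2 + 40*z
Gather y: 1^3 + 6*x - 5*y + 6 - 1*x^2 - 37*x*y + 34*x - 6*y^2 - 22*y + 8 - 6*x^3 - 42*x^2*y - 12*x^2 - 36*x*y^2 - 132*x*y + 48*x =-6*x^3 - 13*x^2 + 88*x + y^2*(-36*x - 6) + y*(-42*x^2 - 169*x - 27) + 15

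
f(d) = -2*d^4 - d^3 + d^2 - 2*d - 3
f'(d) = -8*d^3 - 3*d^2 + 2*d - 2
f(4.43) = -849.45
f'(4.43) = -747.52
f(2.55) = -102.74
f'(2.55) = -149.06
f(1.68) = -24.21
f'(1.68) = -45.04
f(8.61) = -11575.50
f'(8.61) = -5313.40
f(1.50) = -17.25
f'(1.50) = -32.75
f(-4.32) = -591.65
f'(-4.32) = 578.35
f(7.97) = -8531.49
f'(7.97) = -4226.72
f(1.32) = -12.27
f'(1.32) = -22.99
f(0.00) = -3.00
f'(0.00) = -2.00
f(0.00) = -3.00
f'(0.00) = -2.00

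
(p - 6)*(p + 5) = p^2 - p - 30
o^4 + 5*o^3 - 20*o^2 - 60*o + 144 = (o - 3)*(o - 2)*(o + 4)*(o + 6)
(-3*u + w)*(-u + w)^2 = -3*u^3 + 7*u^2*w - 5*u*w^2 + w^3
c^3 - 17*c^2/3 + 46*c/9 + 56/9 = (c - 4)*(c - 7/3)*(c + 2/3)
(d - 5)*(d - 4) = d^2 - 9*d + 20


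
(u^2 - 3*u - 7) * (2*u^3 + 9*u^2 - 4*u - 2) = 2*u^5 + 3*u^4 - 45*u^3 - 53*u^2 + 34*u + 14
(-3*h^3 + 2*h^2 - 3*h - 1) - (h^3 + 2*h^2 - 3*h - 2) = 1 - 4*h^3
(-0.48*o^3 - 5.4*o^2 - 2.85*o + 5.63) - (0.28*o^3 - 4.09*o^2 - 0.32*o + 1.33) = -0.76*o^3 - 1.31*o^2 - 2.53*o + 4.3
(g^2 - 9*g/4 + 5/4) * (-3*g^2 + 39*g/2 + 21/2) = -3*g^4 + 105*g^3/4 - 297*g^2/8 + 3*g/4 + 105/8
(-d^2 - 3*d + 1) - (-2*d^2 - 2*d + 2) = d^2 - d - 1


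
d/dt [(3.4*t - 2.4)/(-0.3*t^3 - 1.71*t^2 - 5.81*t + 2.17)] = (2.04*t^3 + 3.654*t^2 - 8.208*t - 6.566)/(0.09*t^6 + 1.026*t^5 + 6.4101*t^4 + 18.5682*t^3 + 26.3347*t^2 - 25.2154*t + 4.7089)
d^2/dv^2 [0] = 0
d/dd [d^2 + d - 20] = 2*d + 1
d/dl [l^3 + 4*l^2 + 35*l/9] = 3*l^2 + 8*l + 35/9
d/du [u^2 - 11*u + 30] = 2*u - 11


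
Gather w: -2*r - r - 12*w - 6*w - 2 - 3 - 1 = -3*r - 18*w - 6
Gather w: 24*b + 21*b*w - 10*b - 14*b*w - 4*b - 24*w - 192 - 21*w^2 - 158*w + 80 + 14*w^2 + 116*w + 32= 10*b - 7*w^2 + w*(7*b - 66) - 80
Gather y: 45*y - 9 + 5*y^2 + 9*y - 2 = 5*y^2 + 54*y - 11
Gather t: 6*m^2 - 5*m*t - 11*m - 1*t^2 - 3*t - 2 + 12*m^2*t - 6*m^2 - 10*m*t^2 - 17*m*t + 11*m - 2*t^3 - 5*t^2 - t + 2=-2*t^3 + t^2*(-10*m - 6) + t*(12*m^2 - 22*m - 4)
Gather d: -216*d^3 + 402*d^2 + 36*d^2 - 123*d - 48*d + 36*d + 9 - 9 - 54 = -216*d^3 + 438*d^2 - 135*d - 54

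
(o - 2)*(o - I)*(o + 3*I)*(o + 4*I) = o^4 - 2*o^3 + 6*I*o^3 - 5*o^2 - 12*I*o^2 + 10*o + 12*I*o - 24*I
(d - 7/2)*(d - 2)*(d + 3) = d^3 - 5*d^2/2 - 19*d/2 + 21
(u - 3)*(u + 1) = u^2 - 2*u - 3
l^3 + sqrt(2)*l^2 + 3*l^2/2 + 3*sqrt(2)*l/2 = l*(l + 3/2)*(l + sqrt(2))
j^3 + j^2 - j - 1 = (j - 1)*(j + 1)^2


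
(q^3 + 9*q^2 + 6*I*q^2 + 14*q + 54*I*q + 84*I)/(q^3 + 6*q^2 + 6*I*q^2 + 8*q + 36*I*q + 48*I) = (q + 7)/(q + 4)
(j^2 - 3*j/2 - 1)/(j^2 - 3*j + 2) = (j + 1/2)/(j - 1)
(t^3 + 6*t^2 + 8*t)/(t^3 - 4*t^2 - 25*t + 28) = t*(t + 2)/(t^2 - 8*t + 7)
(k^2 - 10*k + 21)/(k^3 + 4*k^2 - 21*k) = (k - 7)/(k*(k + 7))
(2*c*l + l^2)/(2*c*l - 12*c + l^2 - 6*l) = l/(l - 6)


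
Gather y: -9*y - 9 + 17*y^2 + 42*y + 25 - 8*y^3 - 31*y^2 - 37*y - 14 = -8*y^3 - 14*y^2 - 4*y + 2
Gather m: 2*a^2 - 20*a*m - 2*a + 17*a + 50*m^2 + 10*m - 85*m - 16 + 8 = 2*a^2 + 15*a + 50*m^2 + m*(-20*a - 75) - 8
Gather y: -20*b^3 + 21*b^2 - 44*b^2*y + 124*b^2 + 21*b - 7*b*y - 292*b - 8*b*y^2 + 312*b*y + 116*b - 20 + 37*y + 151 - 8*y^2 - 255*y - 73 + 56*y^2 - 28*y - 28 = -20*b^3 + 145*b^2 - 155*b + y^2*(48 - 8*b) + y*(-44*b^2 + 305*b - 246) + 30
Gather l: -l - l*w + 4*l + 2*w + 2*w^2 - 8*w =l*(3 - w) + 2*w^2 - 6*w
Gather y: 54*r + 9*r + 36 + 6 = 63*r + 42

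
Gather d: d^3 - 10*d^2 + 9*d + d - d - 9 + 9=d^3 - 10*d^2 + 9*d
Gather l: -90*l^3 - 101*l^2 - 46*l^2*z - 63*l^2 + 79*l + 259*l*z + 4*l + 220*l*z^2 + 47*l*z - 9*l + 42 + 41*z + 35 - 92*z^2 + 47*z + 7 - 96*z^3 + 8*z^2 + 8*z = -90*l^3 + l^2*(-46*z - 164) + l*(220*z^2 + 306*z + 74) - 96*z^3 - 84*z^2 + 96*z + 84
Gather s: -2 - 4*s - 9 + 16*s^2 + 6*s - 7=16*s^2 + 2*s - 18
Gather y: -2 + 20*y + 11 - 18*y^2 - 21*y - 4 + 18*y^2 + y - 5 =0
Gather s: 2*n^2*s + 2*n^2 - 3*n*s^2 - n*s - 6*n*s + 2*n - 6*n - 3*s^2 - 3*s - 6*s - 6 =2*n^2 - 4*n + s^2*(-3*n - 3) + s*(2*n^2 - 7*n - 9) - 6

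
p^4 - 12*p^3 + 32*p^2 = p^2*(p - 8)*(p - 4)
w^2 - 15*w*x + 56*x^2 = (w - 8*x)*(w - 7*x)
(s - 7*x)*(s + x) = s^2 - 6*s*x - 7*x^2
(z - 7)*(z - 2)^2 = z^3 - 11*z^2 + 32*z - 28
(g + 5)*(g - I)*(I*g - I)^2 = -g^4 - 3*g^3 + I*g^3 + 9*g^2 + 3*I*g^2 - 5*g - 9*I*g + 5*I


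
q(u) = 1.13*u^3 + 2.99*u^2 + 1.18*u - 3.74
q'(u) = 3.39*u^2 + 5.98*u + 1.18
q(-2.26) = -4.18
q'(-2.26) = 4.98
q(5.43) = 271.74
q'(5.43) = 133.61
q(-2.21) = -3.94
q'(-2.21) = 4.52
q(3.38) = 78.04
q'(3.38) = 60.12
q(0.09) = -3.61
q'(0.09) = 1.75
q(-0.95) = -3.13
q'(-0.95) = -1.44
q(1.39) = 6.71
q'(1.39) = 16.04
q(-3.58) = -21.49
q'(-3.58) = 23.22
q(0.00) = -3.74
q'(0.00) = 1.18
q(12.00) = 2393.62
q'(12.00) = 561.10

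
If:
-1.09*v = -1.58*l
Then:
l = 0.689873417721519*v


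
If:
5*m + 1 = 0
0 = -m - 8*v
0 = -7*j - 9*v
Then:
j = -9/280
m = -1/5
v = 1/40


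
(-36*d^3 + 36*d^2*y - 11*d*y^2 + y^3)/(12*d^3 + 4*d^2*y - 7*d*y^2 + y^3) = (-3*d + y)/(d + y)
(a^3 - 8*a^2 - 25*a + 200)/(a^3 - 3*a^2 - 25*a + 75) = (a - 8)/(a - 3)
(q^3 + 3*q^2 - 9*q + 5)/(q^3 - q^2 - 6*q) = (-q^3 - 3*q^2 + 9*q - 5)/(q*(-q^2 + q + 6))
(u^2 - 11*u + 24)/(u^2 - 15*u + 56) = (u - 3)/(u - 7)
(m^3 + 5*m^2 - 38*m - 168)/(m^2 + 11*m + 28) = m - 6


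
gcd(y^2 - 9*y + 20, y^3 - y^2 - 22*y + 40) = y - 4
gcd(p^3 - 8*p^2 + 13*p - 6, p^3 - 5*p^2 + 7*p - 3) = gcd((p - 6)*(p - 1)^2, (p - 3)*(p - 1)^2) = p^2 - 2*p + 1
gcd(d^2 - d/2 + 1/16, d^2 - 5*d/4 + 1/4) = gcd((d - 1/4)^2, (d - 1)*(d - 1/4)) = d - 1/4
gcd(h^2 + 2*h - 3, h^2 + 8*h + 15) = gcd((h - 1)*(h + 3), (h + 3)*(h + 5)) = h + 3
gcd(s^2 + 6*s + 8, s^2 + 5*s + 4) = s + 4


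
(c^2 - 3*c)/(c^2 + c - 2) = c*(c - 3)/(c^2 + c - 2)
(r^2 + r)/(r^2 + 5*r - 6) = r*(r + 1)/(r^2 + 5*r - 6)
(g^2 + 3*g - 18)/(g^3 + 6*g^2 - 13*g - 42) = (g + 6)/(g^2 + 9*g + 14)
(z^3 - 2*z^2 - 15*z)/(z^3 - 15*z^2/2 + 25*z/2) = 2*(z + 3)/(2*z - 5)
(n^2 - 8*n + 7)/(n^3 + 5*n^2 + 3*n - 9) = (n - 7)/(n^2 + 6*n + 9)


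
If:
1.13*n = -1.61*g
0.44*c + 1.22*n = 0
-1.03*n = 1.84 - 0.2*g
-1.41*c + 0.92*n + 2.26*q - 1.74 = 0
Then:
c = 4.36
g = 1.10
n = -1.57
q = 4.13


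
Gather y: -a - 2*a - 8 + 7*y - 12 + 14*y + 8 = -3*a + 21*y - 12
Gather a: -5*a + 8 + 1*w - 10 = -5*a + w - 2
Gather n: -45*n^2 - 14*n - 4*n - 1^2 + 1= -45*n^2 - 18*n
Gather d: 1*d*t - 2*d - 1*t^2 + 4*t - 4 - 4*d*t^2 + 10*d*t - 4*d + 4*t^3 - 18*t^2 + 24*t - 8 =d*(-4*t^2 + 11*t - 6) + 4*t^3 - 19*t^2 + 28*t - 12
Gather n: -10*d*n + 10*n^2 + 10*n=10*n^2 + n*(10 - 10*d)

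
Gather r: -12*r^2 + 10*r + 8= -12*r^2 + 10*r + 8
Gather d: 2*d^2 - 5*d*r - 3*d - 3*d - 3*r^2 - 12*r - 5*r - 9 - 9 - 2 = 2*d^2 + d*(-5*r - 6) - 3*r^2 - 17*r - 20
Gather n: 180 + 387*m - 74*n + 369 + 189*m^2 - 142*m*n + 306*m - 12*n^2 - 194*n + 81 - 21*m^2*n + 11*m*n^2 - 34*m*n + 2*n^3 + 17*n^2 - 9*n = 189*m^2 + 693*m + 2*n^3 + n^2*(11*m + 5) + n*(-21*m^2 - 176*m - 277) + 630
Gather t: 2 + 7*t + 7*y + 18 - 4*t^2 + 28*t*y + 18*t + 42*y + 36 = -4*t^2 + t*(28*y + 25) + 49*y + 56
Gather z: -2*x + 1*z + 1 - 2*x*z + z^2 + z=-2*x + z^2 + z*(2 - 2*x) + 1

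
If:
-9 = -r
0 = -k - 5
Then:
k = -5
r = 9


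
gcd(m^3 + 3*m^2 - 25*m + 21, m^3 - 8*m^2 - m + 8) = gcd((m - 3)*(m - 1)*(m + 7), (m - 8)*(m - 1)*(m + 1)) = m - 1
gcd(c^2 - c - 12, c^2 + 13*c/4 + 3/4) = c + 3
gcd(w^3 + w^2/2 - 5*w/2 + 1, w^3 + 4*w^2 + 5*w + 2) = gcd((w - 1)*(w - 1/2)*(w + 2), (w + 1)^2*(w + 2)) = w + 2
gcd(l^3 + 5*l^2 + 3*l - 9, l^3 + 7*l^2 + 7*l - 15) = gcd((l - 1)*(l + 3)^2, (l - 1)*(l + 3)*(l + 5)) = l^2 + 2*l - 3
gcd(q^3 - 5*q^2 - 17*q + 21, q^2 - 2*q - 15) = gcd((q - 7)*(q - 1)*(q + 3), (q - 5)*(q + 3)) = q + 3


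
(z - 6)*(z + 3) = z^2 - 3*z - 18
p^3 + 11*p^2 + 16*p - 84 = (p - 2)*(p + 6)*(p + 7)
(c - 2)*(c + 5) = c^2 + 3*c - 10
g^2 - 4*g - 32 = (g - 8)*(g + 4)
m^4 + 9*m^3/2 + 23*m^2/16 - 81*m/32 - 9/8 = (m - 3/4)*(m + 1/2)*(m + 3/4)*(m + 4)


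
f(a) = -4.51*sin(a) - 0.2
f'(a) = -4.51*cos(a)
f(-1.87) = 4.11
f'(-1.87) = 1.33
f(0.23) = -1.23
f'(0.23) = -4.39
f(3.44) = 1.13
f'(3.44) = 4.31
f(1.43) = -4.67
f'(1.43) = -0.63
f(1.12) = -4.26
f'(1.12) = -1.96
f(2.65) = -2.33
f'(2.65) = 3.98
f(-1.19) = 3.99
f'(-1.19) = -1.68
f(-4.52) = -4.63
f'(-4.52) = 0.86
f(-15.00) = 2.73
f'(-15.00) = 3.43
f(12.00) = 2.22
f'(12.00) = -3.81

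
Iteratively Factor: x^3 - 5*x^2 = (x - 5)*(x^2) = x*(x - 5)*(x)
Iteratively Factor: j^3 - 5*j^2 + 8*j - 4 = (j - 2)*(j^2 - 3*j + 2) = (j - 2)^2*(j - 1)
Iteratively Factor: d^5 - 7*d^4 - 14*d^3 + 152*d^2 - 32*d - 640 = (d + 2)*(d^4 - 9*d^3 + 4*d^2 + 144*d - 320) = (d - 4)*(d + 2)*(d^3 - 5*d^2 - 16*d + 80) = (d - 4)*(d + 2)*(d + 4)*(d^2 - 9*d + 20) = (d - 4)^2*(d + 2)*(d + 4)*(d - 5)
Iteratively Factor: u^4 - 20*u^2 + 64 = (u - 2)*(u^3 + 2*u^2 - 16*u - 32) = (u - 4)*(u - 2)*(u^2 + 6*u + 8) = (u - 4)*(u - 2)*(u + 2)*(u + 4)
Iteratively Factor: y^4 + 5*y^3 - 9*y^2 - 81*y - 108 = (y - 4)*(y^3 + 9*y^2 + 27*y + 27) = (y - 4)*(y + 3)*(y^2 + 6*y + 9) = (y - 4)*(y + 3)^2*(y + 3)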